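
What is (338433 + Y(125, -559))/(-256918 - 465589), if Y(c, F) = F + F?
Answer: -337315/722507 ≈ -0.46687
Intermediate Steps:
Y(c, F) = 2*F
(338433 + Y(125, -559))/(-256918 - 465589) = (338433 + 2*(-559))/(-256918 - 465589) = (338433 - 1118)/(-722507) = 337315*(-1/722507) = -337315/722507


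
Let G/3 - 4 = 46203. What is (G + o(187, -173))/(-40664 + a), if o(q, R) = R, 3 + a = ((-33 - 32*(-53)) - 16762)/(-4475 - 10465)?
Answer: -689471040/202516627 ≈ -3.4045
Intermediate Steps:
G = 138621 (G = 12 + 3*46203 = 12 + 138609 = 138621)
a = -9907/4980 (a = -3 + ((-33 - 32*(-53)) - 16762)/(-4475 - 10465) = -3 + ((-33 + 1696) - 16762)/(-14940) = -3 + (1663 - 16762)*(-1/14940) = -3 - 15099*(-1/14940) = -3 + 5033/4980 = -9907/4980 ≈ -1.9894)
(G + o(187, -173))/(-40664 + a) = (138621 - 173)/(-40664 - 9907/4980) = 138448/(-202516627/4980) = 138448*(-4980/202516627) = -689471040/202516627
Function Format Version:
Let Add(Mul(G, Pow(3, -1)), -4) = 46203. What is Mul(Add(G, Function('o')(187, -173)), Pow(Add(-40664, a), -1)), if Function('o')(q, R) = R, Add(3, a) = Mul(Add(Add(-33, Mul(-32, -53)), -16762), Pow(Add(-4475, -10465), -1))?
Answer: Rational(-689471040, 202516627) ≈ -3.4045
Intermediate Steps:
G = 138621 (G = Add(12, Mul(3, 46203)) = Add(12, 138609) = 138621)
a = Rational(-9907, 4980) (a = Add(-3, Mul(Add(Add(-33, Mul(-32, -53)), -16762), Pow(Add(-4475, -10465), -1))) = Add(-3, Mul(Add(Add(-33, 1696), -16762), Pow(-14940, -1))) = Add(-3, Mul(Add(1663, -16762), Rational(-1, 14940))) = Add(-3, Mul(-15099, Rational(-1, 14940))) = Add(-3, Rational(5033, 4980)) = Rational(-9907, 4980) ≈ -1.9894)
Mul(Add(G, Function('o')(187, -173)), Pow(Add(-40664, a), -1)) = Mul(Add(138621, -173), Pow(Add(-40664, Rational(-9907, 4980)), -1)) = Mul(138448, Pow(Rational(-202516627, 4980), -1)) = Mul(138448, Rational(-4980, 202516627)) = Rational(-689471040, 202516627)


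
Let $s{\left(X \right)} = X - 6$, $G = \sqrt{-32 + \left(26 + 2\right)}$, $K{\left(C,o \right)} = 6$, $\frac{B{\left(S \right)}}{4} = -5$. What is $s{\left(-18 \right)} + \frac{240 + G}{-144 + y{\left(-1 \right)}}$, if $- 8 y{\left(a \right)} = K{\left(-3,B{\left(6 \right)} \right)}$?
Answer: $- \frac{4952}{193} - \frac{8 i}{579} \approx -25.658 - 0.013817 i$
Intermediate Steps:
$B{\left(S \right)} = -20$ ($B{\left(S \right)} = 4 \left(-5\right) = -20$)
$y{\left(a \right)} = - \frac{3}{4}$ ($y{\left(a \right)} = \left(- \frac{1}{8}\right) 6 = - \frac{3}{4}$)
$G = 2 i$ ($G = \sqrt{-32 + 28} = \sqrt{-4} = 2 i \approx 2.0 i$)
$s{\left(X \right)} = -6 + X$
$s{\left(-18 \right)} + \frac{240 + G}{-144 + y{\left(-1 \right)}} = \left(-6 - 18\right) + \frac{240 + 2 i}{-144 - \frac{3}{4}} = -24 + \frac{240 + 2 i}{- \frac{579}{4}} = -24 + \left(240 + 2 i\right) \left(- \frac{4}{579}\right) = -24 - \left(\frac{320}{193} + \frac{8 i}{579}\right) = - \frac{4952}{193} - \frac{8 i}{579}$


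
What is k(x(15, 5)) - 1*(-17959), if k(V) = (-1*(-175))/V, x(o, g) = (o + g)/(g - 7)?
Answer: 35883/2 ≈ 17942.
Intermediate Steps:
x(o, g) = (g + o)/(-7 + g)
k(V) = 175/V
k(x(15, 5)) - 1*(-17959) = 175/(((5 + 15)/(-7 + 5))) - 1*(-17959) = 175/((20/(-2))) + 17959 = 175/((-½*20)) + 17959 = 175/(-10) + 17959 = 175*(-⅒) + 17959 = -35/2 + 17959 = 35883/2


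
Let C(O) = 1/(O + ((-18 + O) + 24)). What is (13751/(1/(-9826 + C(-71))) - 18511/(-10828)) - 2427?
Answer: -49744643901039/368152 ≈ -1.3512e+8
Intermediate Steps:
C(O) = 1/(6 + 2*O) (C(O) = 1/(O + (6 + O)) = 1/(6 + 2*O))
(13751/(1/(-9826 + C(-71))) - 18511/(-10828)) - 2427 = (13751/(1/(-9826 + 1/(2*(3 - 71)))) - 18511/(-10828)) - 2427 = (13751/(1/(-9826 + (1/2)/(-68))) - 18511*(-1/10828)) - 2427 = (13751/(1/(-9826 + (1/2)*(-1/68))) + 18511/10828) - 2427 = (13751/(1/(-9826 - 1/136)) + 18511/10828) - 2427 = (13751/(1/(-1336337/136)) + 18511/10828) - 2427 = (13751/(-136/1336337) + 18511/10828) - 2427 = (13751*(-1336337/136) + 18511/10828) - 2427 = (-18375970087/136 + 18511/10828) - 2427 = -49743750396135/368152 - 2427 = -49744643901039/368152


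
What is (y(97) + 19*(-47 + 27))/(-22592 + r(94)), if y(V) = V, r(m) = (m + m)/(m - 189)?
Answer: 26885/2146428 ≈ 0.012525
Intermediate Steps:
r(m) = 2*m/(-189 + m) (r(m) = (2*m)/(-189 + m) = 2*m/(-189 + m))
(y(97) + 19*(-47 + 27))/(-22592 + r(94)) = (97 + 19*(-47 + 27))/(-22592 + 2*94/(-189 + 94)) = (97 + 19*(-20))/(-22592 + 2*94/(-95)) = (97 - 380)/(-22592 + 2*94*(-1/95)) = -283/(-22592 - 188/95) = -283/(-2146428/95) = -283*(-95/2146428) = 26885/2146428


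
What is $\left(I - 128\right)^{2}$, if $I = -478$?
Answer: $367236$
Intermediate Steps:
$\left(I - 128\right)^{2} = \left(-478 - 128\right)^{2} = \left(-606\right)^{2} = 367236$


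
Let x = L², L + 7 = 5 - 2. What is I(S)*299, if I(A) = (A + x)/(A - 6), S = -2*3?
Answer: -1495/6 ≈ -249.17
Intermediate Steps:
S = -6
L = -4 (L = -7 + (5 - 2) = -7 + 3 = -4)
x = 16 (x = (-4)² = 16)
I(A) = (16 + A)/(-6 + A) (I(A) = (A + 16)/(A - 6) = (16 + A)/(-6 + A))
I(S)*299 = ((16 - 6)/(-6 - 6))*299 = (10/(-12))*299 = -1/12*10*299 = -⅚*299 = -1495/6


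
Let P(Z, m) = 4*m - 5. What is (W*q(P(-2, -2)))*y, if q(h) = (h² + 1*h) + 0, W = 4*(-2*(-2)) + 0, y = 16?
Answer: 39936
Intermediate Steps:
P(Z, m) = -5 + 4*m
W = 16 (W = 4*4 + 0 = 16 + 0 = 16)
q(h) = h + h² (q(h) = (h² + h) + 0 = (h + h²) + 0 = h + h²)
(W*q(P(-2, -2)))*y = (16*((-5 + 4*(-2))*(1 + (-5 + 4*(-2)))))*16 = (16*((-5 - 8)*(1 + (-5 - 8))))*16 = (16*(-13*(1 - 13)))*16 = (16*(-13*(-12)))*16 = (16*156)*16 = 2496*16 = 39936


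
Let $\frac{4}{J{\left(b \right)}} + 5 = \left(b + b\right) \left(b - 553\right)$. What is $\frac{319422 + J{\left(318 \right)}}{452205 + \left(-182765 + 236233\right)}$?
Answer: $\frac{47742409226}{75580414945} \approx 0.63168$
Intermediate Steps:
$J{\left(b \right)} = \frac{4}{-5 + 2 b \left(-553 + b\right)}$ ($J{\left(b \right)} = \frac{4}{-5 + \left(b + b\right) \left(b - 553\right)} = \frac{4}{-5 + 2 b \left(-553 + b\right)}$)
$\frac{319422 + J{\left(318 \right)}}{452205 + \left(-182765 + 236233\right)} = \frac{319422 + \frac{4}{-5 - 351708 + 2 \cdot 318^{2}}}{452205 + \left(-182765 + 236233\right)} = \frac{319422 + \frac{4}{-5 - 351708 + 2 \cdot 101124}}{452205 + 53468} = \frac{319422 + \frac{4}{-5 - 351708 + 202248}}{505673} = \left(319422 + \frac{4}{-149465}\right) \frac{1}{505673} = \left(319422 + 4 \left(- \frac{1}{149465}\right)\right) \frac{1}{505673} = \left(319422 - \frac{4}{149465}\right) \frac{1}{505673} = \frac{47742409226}{149465} \cdot \frac{1}{505673} = \frac{47742409226}{75580414945}$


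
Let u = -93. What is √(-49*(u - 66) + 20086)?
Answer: √27877 ≈ 166.96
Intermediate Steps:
√(-49*(u - 66) + 20086) = √(-49*(-93 - 66) + 20086) = √(-49*(-159) + 20086) = √(7791 + 20086) = √27877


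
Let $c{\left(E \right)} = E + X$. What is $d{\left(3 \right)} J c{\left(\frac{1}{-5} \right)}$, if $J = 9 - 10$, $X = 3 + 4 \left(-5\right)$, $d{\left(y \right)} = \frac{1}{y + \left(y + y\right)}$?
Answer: $\frac{86}{45} \approx 1.9111$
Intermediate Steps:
$d{\left(y \right)} = \frac{1}{3 y}$ ($d{\left(y \right)} = \frac{1}{y + 2 y} = \frac{1}{3 y}$)
$X = -17$ ($X = 3 - 20 = -17$)
$J = -1$
$c{\left(E \right)} = -17 + E$ ($c{\left(E \right)} = E - 17 = -17 + E$)
$d{\left(3 \right)} J c{\left(\frac{1}{-5} \right)} = \frac{1}{3 \cdot 3} \left(-1\right) \left(-17 + \frac{1}{-5}\right) = \frac{1}{3} \cdot \frac{1}{3} \left(-1\right) \left(-17 - \frac{1}{5}\right) = \frac{1}{9} \left(-1\right) \left(- \frac{86}{5}\right) = \left(- \frac{1}{9}\right) \left(- \frac{86}{5}\right) = \frac{86}{45}$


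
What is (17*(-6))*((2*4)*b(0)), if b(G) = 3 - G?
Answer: -2448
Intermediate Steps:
(17*(-6))*((2*4)*b(0)) = (17*(-6))*((2*4)*(3 - 1*0)) = -816*(3 + 0) = -816*3 = -102*24 = -2448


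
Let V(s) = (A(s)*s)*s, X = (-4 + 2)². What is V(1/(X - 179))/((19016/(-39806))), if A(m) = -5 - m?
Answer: 8697611/25478468750 ≈ 0.00034137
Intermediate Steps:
X = 4 (X = (-2)² = 4)
V(s) = s²*(-5 - s) (V(s) = ((-5 - s)*s)*s = (s*(-5 - s))*s = s²*(-5 - s))
V(1/(X - 179))/((19016/(-39806))) = ((1/(4 - 179))²*(-5 - 1/(4 - 179)))/((19016/(-39806))) = ((1/(-175))²*(-5 - 1/(-175)))/((19016*(-1/39806))) = ((-1/175)²*(-5 - 1*(-1/175)))/(-9508/19903) = ((-5 + 1/175)/30625)*(-19903/9508) = ((1/30625)*(-874/175))*(-19903/9508) = -874/5359375*(-19903/9508) = 8697611/25478468750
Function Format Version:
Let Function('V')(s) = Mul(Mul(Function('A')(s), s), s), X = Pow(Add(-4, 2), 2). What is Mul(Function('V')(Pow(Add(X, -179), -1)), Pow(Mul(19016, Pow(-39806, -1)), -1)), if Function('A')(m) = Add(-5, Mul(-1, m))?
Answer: Rational(8697611, 25478468750) ≈ 0.00034137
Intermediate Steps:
X = 4 (X = Pow(-2, 2) = 4)
Function('V')(s) = Mul(Pow(s, 2), Add(-5, Mul(-1, s))) (Function('V')(s) = Mul(Mul(Add(-5, Mul(-1, s)), s), s) = Mul(Mul(s, Add(-5, Mul(-1, s))), s) = Mul(Pow(s, 2), Add(-5, Mul(-1, s))))
Mul(Function('V')(Pow(Add(X, -179), -1)), Pow(Mul(19016, Pow(-39806, -1)), -1)) = Mul(Mul(Pow(Pow(Add(4, -179), -1), 2), Add(-5, Mul(-1, Pow(Add(4, -179), -1)))), Pow(Mul(19016, Pow(-39806, -1)), -1)) = Mul(Mul(Pow(Pow(-175, -1), 2), Add(-5, Mul(-1, Pow(-175, -1)))), Pow(Mul(19016, Rational(-1, 39806)), -1)) = Mul(Mul(Pow(Rational(-1, 175), 2), Add(-5, Mul(-1, Rational(-1, 175)))), Pow(Rational(-9508, 19903), -1)) = Mul(Mul(Rational(1, 30625), Add(-5, Rational(1, 175))), Rational(-19903, 9508)) = Mul(Mul(Rational(1, 30625), Rational(-874, 175)), Rational(-19903, 9508)) = Mul(Rational(-874, 5359375), Rational(-19903, 9508)) = Rational(8697611, 25478468750)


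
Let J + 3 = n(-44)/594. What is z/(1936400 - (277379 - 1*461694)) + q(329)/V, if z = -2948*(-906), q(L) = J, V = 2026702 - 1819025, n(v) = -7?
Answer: 12202863640867/9689322039210 ≈ 1.2594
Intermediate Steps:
V = 207677
J = -1789/594 (J = -3 - 7/594 = -1789/594 ≈ -3.0118)
q(L) = -1789/594
z = 2670888
z/(1936400 - (277379 - 1*461694)) + q(329)/V = 2670888/(1936400 - (277379 - 1*461694)) - 1789/594/207677 = 2670888/(1936400 - (277379 - 461694)) - 1789/594*1/207677 = 2670888/(1936400 - 1*(-184315)) - 1789/123360138 = 2670888/(1936400 + 184315) - 1789/123360138 = 2670888/2120715 - 1789/123360138 = 2670888*(1/2120715) - 1789/123360138 = 890296/706905 - 1789/123360138 = 12202863640867/9689322039210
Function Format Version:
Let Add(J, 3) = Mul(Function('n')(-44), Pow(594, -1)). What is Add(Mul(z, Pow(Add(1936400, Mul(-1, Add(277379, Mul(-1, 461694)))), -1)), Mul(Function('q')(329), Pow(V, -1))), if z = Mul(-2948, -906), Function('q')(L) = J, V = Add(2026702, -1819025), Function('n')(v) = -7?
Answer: Rational(12202863640867, 9689322039210) ≈ 1.2594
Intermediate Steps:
V = 207677
J = Rational(-1789, 594) (J = Add(-3, Mul(-7, Pow(594, -1))) = Add(-3, Mul(-7, Rational(1, 594))) = Add(-3, Rational(-7, 594)) = Rational(-1789, 594) ≈ -3.0118)
Function('q')(L) = Rational(-1789, 594)
z = 2670888
Add(Mul(z, Pow(Add(1936400, Mul(-1, Add(277379, Mul(-1, 461694)))), -1)), Mul(Function('q')(329), Pow(V, -1))) = Add(Mul(2670888, Pow(Add(1936400, Mul(-1, Add(277379, Mul(-1, 461694)))), -1)), Mul(Rational(-1789, 594), Pow(207677, -1))) = Add(Mul(2670888, Pow(Add(1936400, Mul(-1, Add(277379, -461694))), -1)), Mul(Rational(-1789, 594), Rational(1, 207677))) = Add(Mul(2670888, Pow(Add(1936400, Mul(-1, -184315)), -1)), Rational(-1789, 123360138)) = Add(Mul(2670888, Pow(Add(1936400, 184315), -1)), Rational(-1789, 123360138)) = Add(Mul(2670888, Pow(2120715, -1)), Rational(-1789, 123360138)) = Add(Mul(2670888, Rational(1, 2120715)), Rational(-1789, 123360138)) = Add(Rational(890296, 706905), Rational(-1789, 123360138)) = Rational(12202863640867, 9689322039210)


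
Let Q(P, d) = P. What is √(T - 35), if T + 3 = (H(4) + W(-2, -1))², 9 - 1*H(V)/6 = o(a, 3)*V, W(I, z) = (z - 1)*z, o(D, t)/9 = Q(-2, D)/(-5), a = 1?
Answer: √22154/5 ≈ 29.768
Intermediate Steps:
o(D, t) = 18/5 (o(D, t) = 9*(-2/(-5)) = 9*(-2*(-⅕)) = 9*(⅖) = 18/5)
W(I, z) = z*(-1 + z) (W(I, z) = (-1 + z)*z = z*(-1 + z))
H(V) = 54 - 108*V/5
T = 23029/25 (T = -3 + ((54 - 108/5*4) - (-1 - 1))² = -3 + ((54 - 432/5) - 1*(-2))² = -3 + (-162/5 + 2)² = -3 + (-152/5)² = -3 + 23104/25 = 23029/25 ≈ 921.16)
√(T - 35) = √(23029/25 - 35) = √(22154/25) = √22154/5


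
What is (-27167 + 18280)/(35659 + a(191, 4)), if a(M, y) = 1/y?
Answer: -35548/142637 ≈ -0.24922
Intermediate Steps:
(-27167 + 18280)/(35659 + a(191, 4)) = (-27167 + 18280)/(35659 + 1/4) = -8887/(35659 + 1/4) = -8887/142637/4 = -8887*4/142637 = -35548/142637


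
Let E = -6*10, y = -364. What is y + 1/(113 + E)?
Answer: -19291/53 ≈ -363.98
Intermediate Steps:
E = -60
y + 1/(113 + E) = -364 + 1/(113 - 60) = -364 + 1/53 = -19291/53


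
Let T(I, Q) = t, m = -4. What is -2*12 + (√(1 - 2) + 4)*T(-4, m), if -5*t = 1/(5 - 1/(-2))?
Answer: -1328/55 - 2*I/55 ≈ -24.145 - 0.036364*I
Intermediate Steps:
t = -2/55 (t = -1/(5*(5 - 1/(-2))) = -1/(5*(5 - 1*(-½))) = -1/(5*(5 + ½)) = -1/(5*11/2) = -⅕*2/11 = -2/55 ≈ -0.036364)
T(I, Q) = -2/55
-2*12 + (√(1 - 2) + 4)*T(-4, m) = -2*12 + (√(1 - 2) + 4)*(-2/55) = -24 + (√(-1) + 4)*(-2/55) = -24 + (I + 4)*(-2/55) = -24 + (4 + I)*(-2/55) = -24 + (-8/55 - 2*I/55) = -1328/55 - 2*I/55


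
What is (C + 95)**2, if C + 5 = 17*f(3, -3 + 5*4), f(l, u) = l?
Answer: 19881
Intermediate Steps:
C = 46 (C = -5 + 17*3 = -5 + 51 = 46)
(C + 95)**2 = (46 + 95)**2 = 141**2 = 19881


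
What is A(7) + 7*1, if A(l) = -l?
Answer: 0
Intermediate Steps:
A(7) + 7*1 = -1*7 + 7*1 = -7 + 7 = 0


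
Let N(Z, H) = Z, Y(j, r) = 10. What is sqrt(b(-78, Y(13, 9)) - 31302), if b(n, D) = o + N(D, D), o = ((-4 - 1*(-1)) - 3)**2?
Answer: 2*I*sqrt(7814) ≈ 176.79*I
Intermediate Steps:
o = 36 (o = ((-4 + 1) - 3)**2 = (-3 - 3)**2 = (-6)**2 = 36)
b(n, D) = 36 + D
sqrt(b(-78, Y(13, 9)) - 31302) = sqrt((36 + 10) - 31302) = sqrt(46 - 31302) = sqrt(-31256) = 2*I*sqrt(7814)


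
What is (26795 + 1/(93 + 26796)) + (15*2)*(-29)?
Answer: 697097326/26889 ≈ 25925.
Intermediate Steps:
(26795 + 1/(93 + 26796)) + (15*2)*(-29) = (26795 + 1/26889) + 30*(-29) = (26795 + 1/26889) - 870 = 720490756/26889 - 870 = 697097326/26889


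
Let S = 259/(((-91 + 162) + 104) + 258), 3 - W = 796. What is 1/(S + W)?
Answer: -433/343110 ≈ -0.0012620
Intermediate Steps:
W = -793 (W = 3 - 1*796 = 3 - 796 = -793)
S = 259/433 (S = 259/((71 + 104) + 258) = 259/(175 + 258) = 259/433 ≈ 0.59815)
1/(S + W) = 1/(259/433 - 793) = 1/(-343110/433) = -433/343110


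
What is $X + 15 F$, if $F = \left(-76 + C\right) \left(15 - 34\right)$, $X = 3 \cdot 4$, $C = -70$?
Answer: $41622$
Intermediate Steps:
$X = 12$
$F = 2774$ ($F = \left(-76 - 70\right) \left(15 - 34\right) = \left(-146\right) \left(-19\right) = 2774$)
$X + 15 F = 12 + 15 \cdot 2774 = 12 + 41610 = 41622$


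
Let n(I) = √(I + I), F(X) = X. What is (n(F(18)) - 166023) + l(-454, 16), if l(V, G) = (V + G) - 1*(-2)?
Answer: -166453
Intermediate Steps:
l(V, G) = 2 + G + V (l(V, G) = (G + V) + 2 = 2 + G + V)
n(I) = √2*√I (n(I) = √(2*I) = √2*√I)
(n(F(18)) - 166023) + l(-454, 16) = (√2*√18 - 166023) + (2 + 16 - 454) = (√2*(3*√2) - 166023) - 436 = (6 - 166023) - 436 = -166017 - 436 = -166453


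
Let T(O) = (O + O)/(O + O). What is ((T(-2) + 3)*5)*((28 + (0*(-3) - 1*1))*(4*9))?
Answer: 19440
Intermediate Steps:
T(O) = 1 (T(O) = (2*O)/((2*O)) = (2*O)*(1/(2*O)) = 1)
((T(-2) + 3)*5)*((28 + (0*(-3) - 1*1))*(4*9)) = ((1 + 3)*5)*((28 + (0*(-3) - 1*1))*(4*9)) = (4*5)*((28 + (0 - 1))*36) = 20*((28 - 1)*36) = 20*(27*36) = 20*972 = 19440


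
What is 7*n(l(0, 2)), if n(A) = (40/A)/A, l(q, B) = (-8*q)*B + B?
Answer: 70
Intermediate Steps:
l(q, B) = B - 8*B*q (l(q, B) = -8*B*q + B = B - 8*B*q)
n(A) = 40/A²
7*n(l(0, 2)) = 7*(40/(2*(1 - 8*0))²) = 7*(40/(2*(1 + 0))²) = 7*(40/(2*1)²) = 7*(40/2²) = 7*(40*(¼)) = 7*10 = 70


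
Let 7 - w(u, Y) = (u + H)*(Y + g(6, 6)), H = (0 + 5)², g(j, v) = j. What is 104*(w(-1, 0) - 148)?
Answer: -29640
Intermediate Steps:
H = 25 (H = 5² = 25)
w(u, Y) = 7 - (6 + Y)*(25 + u) (w(u, Y) = 7 - (u + 25)*(Y + 6) = 7 - (25 + u)*(6 + Y) = 7 - (6 + Y)*(25 + u))
104*(w(-1, 0) - 148) = 104*((-143 - 25*0 - 6*(-1) - 1*0*(-1)) - 148) = 104*((-143 + 0 + 6 + 0) - 148) = 104*(-137 - 148) = 104*(-285) = -29640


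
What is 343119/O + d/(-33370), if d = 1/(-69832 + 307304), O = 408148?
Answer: 14462905040149/17203960629440 ≈ 0.84067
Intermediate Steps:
d = 1/237472 ≈ 4.2110e-6
343119/O + d/(-33370) = 343119/408148 + (1/237472)/(-33370) = 343119*(1/408148) + (1/237472)*(-1/33370) = 343119/408148 - 1/7924440640 = 14462905040149/17203960629440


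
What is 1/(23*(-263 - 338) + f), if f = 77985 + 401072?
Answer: 1/465234 ≈ 2.1495e-6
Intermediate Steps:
f = 479057
1/(23*(-263 - 338) + f) = 1/(23*(-263 - 338) + 479057) = 1/(23*(-601) + 479057) = 1/(-13823 + 479057) = 1/465234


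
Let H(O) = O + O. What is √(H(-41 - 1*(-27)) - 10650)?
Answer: I*√10678 ≈ 103.33*I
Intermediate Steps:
H(O) = 2*O
√(H(-41 - 1*(-27)) - 10650) = √(2*(-41 - 1*(-27)) - 10650) = √(2*(-41 + 27) - 10650) = √(2*(-14) - 10650) = √(-28 - 10650) = √(-10678) = I*√10678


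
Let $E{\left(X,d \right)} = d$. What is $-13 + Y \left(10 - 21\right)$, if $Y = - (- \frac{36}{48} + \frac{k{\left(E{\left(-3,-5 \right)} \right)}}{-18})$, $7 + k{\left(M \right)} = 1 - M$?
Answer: $- \frac{743}{36} \approx -20.639$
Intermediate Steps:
$k{\left(M \right)} = -6 - M$ ($k{\left(M \right)} = -7 - \left(-1 + M\right) = -6 - M$)
$Y = \frac{25}{36}$ ($Y = - (- \frac{36}{48} + \frac{-6 - -5}{-18}) = - (\left(-36\right) \frac{1}{48} + \left(-6 + 5\right) \left(- \frac{1}{18}\right)) = - (- \frac{3}{4} - - \frac{1}{18}) = - (- \frac{3}{4} + \frac{1}{18}) = \left(-1\right) \left(- \frac{25}{36}\right) = \frac{25}{36} \approx 0.69444$)
$-13 + Y \left(10 - 21\right) = -13 + \frac{25 \left(10 - 21\right)}{36} = -13 + \frac{25}{36} \left(-11\right) = -13 - \frac{275}{36} = - \frac{743}{36}$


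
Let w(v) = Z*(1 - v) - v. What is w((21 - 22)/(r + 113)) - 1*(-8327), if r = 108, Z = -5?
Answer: 1839158/221 ≈ 8322.0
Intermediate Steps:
w(v) = -5 + 4*v (w(v) = -5*(1 - v) - v = (-5 + 5*v) - v = -5 + 4*v)
w((21 - 22)/(r + 113)) - 1*(-8327) = (-5 + 4*((21 - 22)/(108 + 113))) - 1*(-8327) = (-5 + 4*(-1/221)) + 8327 = (-5 - 4/221) + 8327 = -1109/221 + 8327 = 1839158/221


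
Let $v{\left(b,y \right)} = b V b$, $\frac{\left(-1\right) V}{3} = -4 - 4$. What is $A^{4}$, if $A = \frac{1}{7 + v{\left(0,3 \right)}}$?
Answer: $\frac{1}{2401} \approx 0.00041649$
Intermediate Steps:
$V = 24$ ($V = - 3 \left(-4 - 4\right) = \left(-3\right) \left(-8\right) = 24$)
$v{\left(b,y \right)} = 24 b^{2}$ ($v{\left(b,y \right)} = b 24 b = 24 b b = 24 b^{2}$)
$A = \frac{1}{7}$ ($A = \frac{1}{7 + 24 \cdot 0^{2}} = \frac{1}{7 + 24 \cdot 0} = \frac{1}{7 + 0} = \frac{1}{7} \approx 0.14286$)
$A^{4} = \left(\frac{1}{7}\right)^{4} = \frac{1}{2401}$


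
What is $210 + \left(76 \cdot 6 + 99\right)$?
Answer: $765$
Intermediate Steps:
$210 + \left(76 \cdot 6 + 99\right) = 210 + \left(456 + 99\right) = 210 + 555 = 765$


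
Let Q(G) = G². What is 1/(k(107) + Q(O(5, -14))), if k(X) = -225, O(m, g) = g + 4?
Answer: -1/125 ≈ -0.0080000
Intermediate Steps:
O(m, g) = 4 + g
1/(k(107) + Q(O(5, -14))) = 1/(-225 + (4 - 14)²) = 1/(-225 + (-10)²) = 1/(-225 + 100) = 1/(-125) = -1/125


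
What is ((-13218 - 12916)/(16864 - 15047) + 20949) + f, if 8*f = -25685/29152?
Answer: 8871069948339/423753472 ≈ 20935.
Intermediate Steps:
f = -25685/233216 (f = (-25685/29152)/8 = (-25685*1/29152)/8 = (⅛)*(-25685/29152) = -25685/233216 ≈ -0.11013)
((-13218 - 12916)/(16864 - 15047) + 20949) + f = ((-13218 - 12916)/(16864 - 15047) + 20949) - 25685/233216 = (-26134/1817 + 20949) - 25685/233216 = 38038199/1817 - 25685/233216 = 8871069948339/423753472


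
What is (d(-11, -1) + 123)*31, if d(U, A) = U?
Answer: 3472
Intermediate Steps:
(d(-11, -1) + 123)*31 = (-11 + 123)*31 = 112*31 = 3472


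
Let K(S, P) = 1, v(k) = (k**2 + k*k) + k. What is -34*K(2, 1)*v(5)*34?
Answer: -63580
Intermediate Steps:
v(k) = k + 2*k**2 (v(k) = (k**2 + k**2) + k = 2*k**2 + k = k + 2*k**2)
-34*K(2, 1)*v(5)*34 = -34*5*(1 + 2*5)*34 = -34*5*(1 + 10)*34 = -34*5*11*34 = -34*55*34 = -1870*34 = -63580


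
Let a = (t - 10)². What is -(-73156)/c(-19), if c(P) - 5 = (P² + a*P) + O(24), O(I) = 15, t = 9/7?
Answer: -1792322/26015 ≈ -68.896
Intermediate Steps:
t = 9/7 (t = 9*(⅐) = 9/7 ≈ 1.2857)
a = 3721/49 (a = (9/7 - 10)² = (-61/7)² = 3721/49 ≈ 75.939)
c(P) = 20 + P² + 3721*P/49 (c(P) = 5 + ((P² + 3721*P/49) + 15) = 5 + (15 + P² + 3721*P/49) = 20 + P² + 3721*P/49)
-(-73156)/c(-19) = -(-73156)/(20 + (-19)² + (3721/49)*(-19)) = -(-73156)/(20 + 361 - 70699/49) = -(-73156)/(-52030/49) = -(-73156)*(-49)/52030 = -1*1792322/26015 = -1792322/26015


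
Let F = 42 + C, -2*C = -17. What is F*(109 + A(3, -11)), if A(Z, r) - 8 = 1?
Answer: 5959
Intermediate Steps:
C = 17/2 (C = -1/2*(-17) = 17/2 ≈ 8.5000)
A(Z, r) = 9 (A(Z, r) = 8 + 1 = 9)
F = 101/2 (F = 42 + 17/2 = 101/2 ≈ 50.500)
F*(109 + A(3, -11)) = 101*(109 + 9)/2 = (101/2)*118 = 5959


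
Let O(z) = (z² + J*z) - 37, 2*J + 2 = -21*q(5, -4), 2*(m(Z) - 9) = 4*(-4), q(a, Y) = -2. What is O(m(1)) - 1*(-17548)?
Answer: 17532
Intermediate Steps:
m(Z) = 1 (m(Z) = 9 + (4*(-4))/2 = 9 + (½)*(-16) = 9 - 8 = 1)
J = 20 (J = -1 + (-21*(-2))/2 = -1 + (½)*42 = -1 + 21 = 20)
O(z) = -37 + z² + 20*z (O(z) = (z² + 20*z) - 37 = -37 + z² + 20*z)
O(m(1)) - 1*(-17548) = (-37 + 1² + 20*1) - 1*(-17548) = (-37 + 1 + 20) + 17548 = -16 + 17548 = 17532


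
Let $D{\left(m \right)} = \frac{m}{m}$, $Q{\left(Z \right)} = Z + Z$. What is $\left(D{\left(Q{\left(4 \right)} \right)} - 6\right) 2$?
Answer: $-10$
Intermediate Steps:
$Q{\left(Z \right)} = 2 Z$
$D{\left(m \right)} = 1$
$\left(D{\left(Q{\left(4 \right)} \right)} - 6\right) 2 = \left(1 - 6\right) 2 = \left(-5\right) 2 = -10$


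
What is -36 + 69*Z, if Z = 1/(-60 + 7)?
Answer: -1977/53 ≈ -37.302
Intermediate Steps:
Z = -1/53 (Z = 1/(-53) = -1/53 ≈ -0.018868)
-36 + 69*Z = -36 + 69*(-1/53) = -36 - 69/53 = -1977/53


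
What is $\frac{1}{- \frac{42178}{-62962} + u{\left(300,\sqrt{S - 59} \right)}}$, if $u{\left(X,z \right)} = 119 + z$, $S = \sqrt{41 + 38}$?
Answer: $\frac{1}{\frac{3767328}{31481} + \sqrt{-59 + \sqrt{79}}} \approx 0.0083272 - 0.00049259 i$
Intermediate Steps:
$S = \sqrt{79} \approx 8.8882$
$\frac{1}{- \frac{42178}{-62962} + u{\left(300,\sqrt{S - 59} \right)}} = \frac{1}{- \frac{42178}{-62962} + \left(119 + \sqrt{\sqrt{79} - 59}\right)} = \frac{1}{\left(-42178\right) \left(- \frac{1}{62962}\right) + \left(119 + \sqrt{-59 + \sqrt{79}}\right)} = \frac{1}{\frac{21089}{31481} + \left(119 + \sqrt{-59 + \sqrt{79}}\right)} = \frac{1}{\frac{3767328}{31481} + \sqrt{-59 + \sqrt{79}}}$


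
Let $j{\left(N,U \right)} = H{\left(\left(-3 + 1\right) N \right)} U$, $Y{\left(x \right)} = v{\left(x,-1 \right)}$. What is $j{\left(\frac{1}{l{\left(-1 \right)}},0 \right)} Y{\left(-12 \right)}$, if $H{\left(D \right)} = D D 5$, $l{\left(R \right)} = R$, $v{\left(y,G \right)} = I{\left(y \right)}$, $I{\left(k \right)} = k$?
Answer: $0$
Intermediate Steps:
$v{\left(y,G \right)} = y$
$Y{\left(x \right)} = x$
$H{\left(D \right)} = 5 D^{2}$ ($H{\left(D \right)} = D^{2} \cdot 5 = 5 D^{2}$)
$j{\left(N,U \right)} = 20 U N^{2}$ ($j{\left(N,U \right)} = 5 \left(\left(-3 + 1\right) N\right)^{2} U = 5 \left(- 2 N\right)^{2} U = 5 \cdot 4 N^{2} U = 20 N^{2} U = 20 U N^{2}$)
$j{\left(\frac{1}{l{\left(-1 \right)}},0 \right)} Y{\left(-12 \right)} = 20 \cdot 0 \left(\frac{1}{-1}\right)^{2} \left(-12\right) = 20 \cdot 0 \left(-1\right)^{2} \left(-12\right) = 20 \cdot 0 \cdot 1 \left(-12\right) = 0 \left(-12\right) = 0$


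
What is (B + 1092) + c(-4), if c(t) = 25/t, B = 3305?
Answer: 17563/4 ≈ 4390.8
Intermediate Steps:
(B + 1092) + c(-4) = (3305 + 1092) + 25/(-4) = 4397 + 25*(-¼) = 4397 - 25/4 = 17563/4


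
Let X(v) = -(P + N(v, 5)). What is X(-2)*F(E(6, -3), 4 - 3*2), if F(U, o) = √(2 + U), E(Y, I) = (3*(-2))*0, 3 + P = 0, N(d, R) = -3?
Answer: 6*√2 ≈ 8.4853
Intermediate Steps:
P = -3 (P = -3 + 0 = -3)
E(Y, I) = 0 (E(Y, I) = -6*0 = 0)
X(v) = 6 (X(v) = -(-3 - 3) = -1*(-6) = 6)
X(-2)*F(E(6, -3), 4 - 3*2) = 6*√(2 + 0) = 6*√2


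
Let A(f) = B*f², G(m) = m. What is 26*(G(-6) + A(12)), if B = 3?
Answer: 11076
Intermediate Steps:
A(f) = 3*f²
26*(G(-6) + A(12)) = 26*(-6 + 3*12²) = 26*(-6 + 3*144) = 26*(-6 + 432) = 26*426 = 11076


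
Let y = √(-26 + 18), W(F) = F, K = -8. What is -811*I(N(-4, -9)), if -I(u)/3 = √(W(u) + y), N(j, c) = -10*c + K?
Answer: 2433*√(82 + 2*I*√2) ≈ 22035.0 + 379.91*I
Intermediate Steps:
y = 2*I*√2 (y = √(-8) = 2*I*√2 ≈ 2.8284*I)
N(j, c) = -8 - 10*c (N(j, c) = -10*c - 8 = -8 - 10*c)
I(u) = -3*√(u + 2*I*√2)
-811*I(N(-4, -9)) = -(-2433)*√((-8 - 10*(-9)) + 2*I*√2) = -(-2433)*√((-8 + 90) + 2*I*√2) = -(-2433)*√(82 + 2*I*√2) = 2433*√(82 + 2*I*√2)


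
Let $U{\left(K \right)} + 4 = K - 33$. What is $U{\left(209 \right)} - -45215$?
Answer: $45387$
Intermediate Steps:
$U{\left(K \right)} = -37 + K$ ($U{\left(K \right)} = -4 + \left(K - 33\right) = -4 + \left(-33 + K\right) = -37 + K$)
$U{\left(209 \right)} - -45215 = \left(-37 + 209\right) - -45215 = 172 + 45215 = 45387$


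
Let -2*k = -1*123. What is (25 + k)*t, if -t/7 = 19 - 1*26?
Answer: 8477/2 ≈ 4238.5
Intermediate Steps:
k = 123/2 (k = -(-1)*123/2 = -½*(-123) = 123/2 ≈ 61.500)
t = 49 (t = -7*(19 - 1*26) = -7*(19 - 26) = -7*(-7) = 49)
(25 + k)*t = (25 + 123/2)*49 = (173/2)*49 = 8477/2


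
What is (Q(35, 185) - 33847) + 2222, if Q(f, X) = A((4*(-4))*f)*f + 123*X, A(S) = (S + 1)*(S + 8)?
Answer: 10791010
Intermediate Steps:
A(S) = (1 + S)*(8 + S)
Q(f, X) = 123*X + f*(8 - 144*f + 256*f**2) (Q(f, X) = (8 + ((4*(-4))*f)**2 + 9*((4*(-4))*f))*f + 123*X = (8 + (-16*f)**2 + 9*(-16*f))*f + 123*X = (8 + 256*f**2 - 144*f)*f + 123*X = (8 - 144*f + 256*f**2)*f + 123*X = f*(8 - 144*f + 256*f**2) + 123*X = 123*X + f*(8 - 144*f + 256*f**2))
(Q(35, 185) - 33847) + 2222 = ((123*185 + 8*35*(1 - 18*35 + 32*35**2)) - 33847) + 2222 = ((22755 + 8*35*(1 - 630 + 32*1225)) - 33847) + 2222 = ((22755 + 8*35*(1 - 630 + 39200)) - 33847) + 2222 = ((22755 + 8*35*38571) - 33847) + 2222 = ((22755 + 10799880) - 33847) + 2222 = (10822635 - 33847) + 2222 = 10788788 + 2222 = 10791010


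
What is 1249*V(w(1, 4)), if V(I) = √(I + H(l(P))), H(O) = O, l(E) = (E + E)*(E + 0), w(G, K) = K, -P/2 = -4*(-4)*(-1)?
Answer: 7494*√57 ≈ 56578.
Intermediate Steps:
P = 32 (P = -2*(-4*(-4))*(-1) = -32*(-1) = -2*(-16) = 32)
l(E) = 2*E² (l(E) = (2*E)*E = 2*E²)
V(I) = √(2048 + I) (V(I) = √(I + 2*32²) = √(I + 2*1024) = √(I + 2048) = √(2048 + I))
1249*V(w(1, 4)) = 1249*√(2048 + 4) = 1249*√2052 = 1249*(6*√57) = 7494*√57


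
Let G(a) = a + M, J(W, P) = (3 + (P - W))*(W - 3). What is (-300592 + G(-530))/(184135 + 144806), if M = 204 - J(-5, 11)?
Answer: -300766/328941 ≈ -0.91435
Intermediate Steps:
J(W, P) = (-3 + W)*(3 + P - W) (J(W, P) = (3 + P - W)*(-3 + W) = (-3 + W)*(3 + P - W))
M = 356 (M = 204 - (-9 - 1*(-5)² - 3*11 + 6*(-5) + 11*(-5)) = 204 - (-9 - 1*25 - 33 - 30 - 55) = 204 - (-9 - 25 - 33 - 30 - 55) = 204 - 1*(-152) = 204 + 152 = 356)
G(a) = 356 + a (G(a) = a + 356 = 356 + a)
(-300592 + G(-530))/(184135 + 144806) = (-300592 + (356 - 530))/(184135 + 144806) = (-300592 - 174)/328941 = -300766*1/328941 = -300766/328941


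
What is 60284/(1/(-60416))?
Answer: -3642118144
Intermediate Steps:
60284/(1/(-60416)) = 60284/(-1/60416) = 60284*(-60416) = -3642118144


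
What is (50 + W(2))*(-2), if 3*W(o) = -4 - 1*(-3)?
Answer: -298/3 ≈ -99.333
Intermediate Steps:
W(o) = -1/3 (W(o) = (-4 - 1*(-3))/3 = (-4 + 3)/3 = (1/3)*(-1) = -1/3)
(50 + W(2))*(-2) = (50 - 1/3)*(-2) = (149/3)*(-2) = -298/3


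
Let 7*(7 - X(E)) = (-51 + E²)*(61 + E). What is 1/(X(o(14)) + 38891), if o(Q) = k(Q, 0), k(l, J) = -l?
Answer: 7/265471 ≈ 2.6368e-5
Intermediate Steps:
o(Q) = -Q
X(E) = 7 - (-51 + E²)*(61 + E)/7
1/(X(o(14)) + 38891) = 1/((3160/7 - 61*(-1*14)²/7 - (-1*14)³/7 + 51*(-1*14)/7) + 38891) = 1/((3160/7 - 61/7*(-14)² - ⅐*(-14)³ + (51/7)*(-14)) + 38891) = 1/((3160/7 - 61/7*196 - ⅐*(-2744) - 102) + 38891) = 1/((3160/7 - 1708 + 392 - 102) + 38891) = 1/(-6766/7 + 38891) = 1/(265471/7) = 7/265471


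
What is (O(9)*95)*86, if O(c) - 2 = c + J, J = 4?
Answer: 122550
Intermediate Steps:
O(c) = 6 + c (O(c) = 2 + (c + 4) = 2 + (4 + c) = 6 + c)
(O(9)*95)*86 = ((6 + 9)*95)*86 = (15*95)*86 = 1425*86 = 122550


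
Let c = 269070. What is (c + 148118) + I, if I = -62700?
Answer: 354488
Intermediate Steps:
(c + 148118) + I = (269070 + 148118) - 62700 = 417188 - 62700 = 354488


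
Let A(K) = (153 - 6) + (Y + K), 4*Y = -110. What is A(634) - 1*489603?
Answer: -977699/2 ≈ -4.8885e+5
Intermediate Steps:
Y = -55/2 (Y = (1/4)*(-110) = -55/2 ≈ -27.500)
A(K) = 239/2 + K (A(K) = (153 - 6) + (-55/2 + K) = 147 + (-55/2 + K) = 239/2 + K)
A(634) - 1*489603 = (239/2 + 634) - 1*489603 = 1507/2 - 489603 = -977699/2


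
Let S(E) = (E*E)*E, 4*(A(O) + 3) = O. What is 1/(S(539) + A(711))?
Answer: 4/626363975 ≈ 6.3861e-9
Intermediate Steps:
A(O) = -3 + O/4
S(E) = E**3 (S(E) = E**2*E = E**3)
1/(S(539) + A(711)) = 1/(539**3 + (-3 + (1/4)*711)) = 1/(156590819 + (-3 + 711/4)) = 1/(156590819 + 699/4) = 1/(626363975/4) = 4/626363975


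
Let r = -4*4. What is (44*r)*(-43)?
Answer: 30272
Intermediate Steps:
r = -16
(44*r)*(-43) = (44*(-16))*(-43) = -704*(-43) = 30272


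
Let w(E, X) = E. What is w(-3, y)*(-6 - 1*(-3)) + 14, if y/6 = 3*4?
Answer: 23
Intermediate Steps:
y = 72 (y = 6*(3*4) = 6*12 = 72)
w(-3, y)*(-6 - 1*(-3)) + 14 = -3*(-6 - 1*(-3)) + 14 = -3*(-6 + 3) + 14 = -3*(-3) + 14 = 9 + 14 = 23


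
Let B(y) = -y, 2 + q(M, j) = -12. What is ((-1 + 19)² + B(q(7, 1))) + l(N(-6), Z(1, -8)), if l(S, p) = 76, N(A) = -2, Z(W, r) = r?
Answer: 414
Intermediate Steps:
q(M, j) = -14 (q(M, j) = -2 - 12 = -14)
((-1 + 19)² + B(q(7, 1))) + l(N(-6), Z(1, -8)) = ((-1 + 19)² - 1*(-14)) + 76 = (18² + 14) + 76 = (324 + 14) + 76 = 338 + 76 = 414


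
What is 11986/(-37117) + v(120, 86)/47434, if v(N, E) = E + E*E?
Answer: -145417265/880303889 ≈ -0.16519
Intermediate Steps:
v(N, E) = E + E²
11986/(-37117) + v(120, 86)/47434 = 11986/(-37117) + (86*(1 + 86))/47434 = 11986*(-1/37117) + (86*87)*(1/47434) = -11986/37117 + 7482*(1/47434) = -11986/37117 + 3741/23717 = -145417265/880303889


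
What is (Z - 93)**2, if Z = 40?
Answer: 2809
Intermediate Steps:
(Z - 93)**2 = (40 - 93)**2 = (-53)**2 = 2809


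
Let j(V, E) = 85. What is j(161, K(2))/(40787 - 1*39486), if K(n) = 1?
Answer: 85/1301 ≈ 0.065334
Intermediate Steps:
j(161, K(2))/(40787 - 1*39486) = 85/(40787 - 1*39486) = 85/(40787 - 39486) = 85/1301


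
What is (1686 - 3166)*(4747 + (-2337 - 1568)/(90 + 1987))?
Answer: -14586308720/2077 ≈ -7.0228e+6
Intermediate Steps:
(1686 - 3166)*(4747 + (-2337 - 1568)/(90 + 1987)) = -1480*(4747 - 3905/2077) = -1480*9855614/2077 = -14586308720/2077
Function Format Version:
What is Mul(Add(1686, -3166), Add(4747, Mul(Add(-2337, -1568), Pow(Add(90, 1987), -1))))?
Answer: Rational(-14586308720, 2077) ≈ -7.0228e+6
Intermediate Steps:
Mul(Add(1686, -3166), Add(4747, Mul(Add(-2337, -1568), Pow(Add(90, 1987), -1)))) = Mul(-1480, Add(4747, Mul(-3905, Pow(2077, -1)))) = Mul(-1480, Add(4747, Mul(-3905, Rational(1, 2077)))) = Mul(-1480, Add(4747, Rational(-3905, 2077))) = Mul(-1480, Rational(9855614, 2077)) = Rational(-14586308720, 2077)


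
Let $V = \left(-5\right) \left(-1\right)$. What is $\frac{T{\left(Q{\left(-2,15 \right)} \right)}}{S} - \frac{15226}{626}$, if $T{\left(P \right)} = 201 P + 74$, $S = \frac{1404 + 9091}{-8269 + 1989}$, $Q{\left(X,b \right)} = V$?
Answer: $- \frac{440164799}{656987} \approx -669.97$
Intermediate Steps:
$V = 5$
$Q{\left(X,b \right)} = 5$
$S = - \frac{2099}{1256}$ ($S = \frac{10495}{-6280} = 10495 \left(- \frac{1}{6280}\right) = - \frac{2099}{1256} \approx -1.6712$)
$T{\left(P \right)} = 74 + 201 P$
$\frac{T{\left(Q{\left(-2,15 \right)} \right)}}{S} - \frac{15226}{626} = \frac{74 + 201 \cdot 5}{- \frac{2099}{1256}} - \frac{15226}{626} = \left(74 + 1005\right) \left(- \frac{1256}{2099}\right) - \frac{7613}{313} = 1079 \left(- \frac{1256}{2099}\right) - \frac{7613}{313} = - \frac{1355224}{2099} - \frac{7613}{313} = - \frac{440164799}{656987}$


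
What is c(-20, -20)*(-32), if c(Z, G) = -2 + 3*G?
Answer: 1984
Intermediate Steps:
c(-20, -20)*(-32) = (-2 + 3*(-20))*(-32) = (-2 - 60)*(-32) = -62*(-32) = 1984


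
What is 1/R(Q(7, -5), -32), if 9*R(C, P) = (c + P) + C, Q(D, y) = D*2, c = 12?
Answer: -3/2 ≈ -1.5000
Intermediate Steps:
Q(D, y) = 2*D
R(C, P) = 4/3 + C/9 + P/9 (R(C, P) = ((12 + P) + C)/9 = (12 + C + P)/9 = 4/3 + C/9 + P/9)
1/R(Q(7, -5), -32) = 1/(4/3 + (2*7)/9 + (⅑)*(-32)) = 1/(4/3 + (⅑)*14 - 32/9) = 1/(4/3 + 14/9 - 32/9) = 1/(-⅔) = -3/2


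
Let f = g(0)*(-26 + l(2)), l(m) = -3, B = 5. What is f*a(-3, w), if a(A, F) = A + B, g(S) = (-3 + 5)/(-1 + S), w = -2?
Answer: 116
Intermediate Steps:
g(S) = 2/(-1 + S)
f = 58 (f = (2/(-1 + 0))*(-26 - 3) = (2/(-1))*(-29) = (2*(-1))*(-29) = -2*(-29) = 58)
a(A, F) = 5 + A (a(A, F) = A + 5 = 5 + A)
f*a(-3, w) = 58*(5 - 3) = 58*2 = 116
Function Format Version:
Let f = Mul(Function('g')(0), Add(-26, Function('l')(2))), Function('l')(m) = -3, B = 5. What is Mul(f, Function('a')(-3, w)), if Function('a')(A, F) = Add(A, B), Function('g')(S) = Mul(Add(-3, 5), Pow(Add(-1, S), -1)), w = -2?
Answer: 116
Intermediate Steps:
Function('g')(S) = Mul(2, Pow(Add(-1, S), -1))
f = 58 (f = Mul(Mul(2, Pow(Add(-1, 0), -1)), Add(-26, -3)) = Mul(Mul(2, Pow(-1, -1)), -29) = Mul(Mul(2, -1), -29) = Mul(-2, -29) = 58)
Function('a')(A, F) = Add(5, A) (Function('a')(A, F) = Add(A, 5) = Add(5, A))
Mul(f, Function('a')(-3, w)) = Mul(58, Add(5, -3)) = Mul(58, 2) = 116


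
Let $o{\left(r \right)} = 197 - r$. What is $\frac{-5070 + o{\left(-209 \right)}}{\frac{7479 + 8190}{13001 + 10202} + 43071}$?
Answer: $- \frac{54109396}{499696041} \approx -0.10828$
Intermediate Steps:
$\frac{-5070 + o{\left(-209 \right)}}{\frac{7479 + 8190}{13001 + 10202} + 43071} = \frac{-5070 + \left(197 - -209\right)}{\frac{7479 + 8190}{13001 + 10202} + 43071} = \frac{-5070 + \left(197 + 209\right)}{\frac{15669}{23203} + 43071} = \frac{-5070 + 406}{15669 \cdot \frac{1}{23203} + 43071} = - \frac{4664}{\frac{15669}{23203} + 43071} = - \frac{4664}{\frac{999392082}{23203}} = \left(-4664\right) \frac{23203}{999392082} = - \frac{54109396}{499696041}$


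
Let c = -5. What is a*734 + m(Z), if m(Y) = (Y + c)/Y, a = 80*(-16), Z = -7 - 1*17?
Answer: -22548451/24 ≈ -9.3952e+5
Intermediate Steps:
Z = -24 (Z = -7 - 17 = -24)
a = -1280
m(Y) = (-5 + Y)/Y (m(Y) = (Y - 5)/Y = (-5 + Y)/Y)
a*734 + m(Z) = -1280*734 + (-5 - 24)/(-24) = -939520 - 1/24*(-29) = -939520 + 29/24 = -22548451/24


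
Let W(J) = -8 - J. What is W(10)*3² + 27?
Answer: -135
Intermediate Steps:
W(10)*3² + 27 = (-8 - 1*10)*3² + 27 = (-8 - 10)*9 + 27 = -18*9 + 27 = -162 + 27 = -135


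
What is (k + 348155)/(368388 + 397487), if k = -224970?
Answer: 24637/153175 ≈ 0.16084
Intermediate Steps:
(k + 348155)/(368388 + 397487) = (-224970 + 348155)/(368388 + 397487) = 123185/765875 = 123185*(1/765875) = 24637/153175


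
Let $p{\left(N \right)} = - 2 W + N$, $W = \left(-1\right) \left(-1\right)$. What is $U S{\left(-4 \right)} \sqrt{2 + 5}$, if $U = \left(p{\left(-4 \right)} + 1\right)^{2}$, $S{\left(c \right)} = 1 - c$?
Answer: $125 \sqrt{7} \approx 330.72$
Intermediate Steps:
$W = 1$
$p{\left(N \right)} = -2 + N$ ($p{\left(N \right)} = \left(-2\right) 1 + N = -2 + N$)
$U = 25$ ($U = \left(\left(-2 - 4\right) + 1\right)^{2} = \left(-6 + 1\right)^{2} = \left(-5\right)^{2} = 25$)
$U S{\left(-4 \right)} \sqrt{2 + 5} = 25 \left(1 - -4\right) \sqrt{2 + 5} = 25 \left(1 + 4\right) \sqrt{7} = 25 \cdot 5 \sqrt{7} = 125 \sqrt{7}$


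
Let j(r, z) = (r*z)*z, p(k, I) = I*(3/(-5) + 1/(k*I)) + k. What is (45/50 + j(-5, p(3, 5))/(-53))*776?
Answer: 1685084/2385 ≈ 706.53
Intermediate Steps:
p(k, I) = k + I*(-⅗ + 1/(I*k)) (p(k, I) = I*(3*(-⅕) + 1/(I*k)) + k = I*(-⅗ + 1*(1/(I*k))) + k = I*(-⅗ + 1/(I*k)) + k = k + I*(-⅗ + 1/(I*k)))
j(r, z) = r*z²
(45/50 + j(-5, p(3, 5))/(-53))*776 = (45/50 - 5*(3 + 1/3 - ⅗*5)²/(-53))*776 = (45*(1/50) - 5*(3 + ⅓ - 3)²*(-1/53))*776 = (9/10 - 5*(⅓)²*(-1/53))*776 = (9/10 - 5*⅑*(-1/53))*776 = (9/10 - 5/9*(-1/53))*776 = (9/10 + 5/477)*776 = (4343/4770)*776 = 1685084/2385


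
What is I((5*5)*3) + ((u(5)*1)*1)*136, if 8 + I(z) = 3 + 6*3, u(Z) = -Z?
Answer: -667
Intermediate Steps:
I(z) = 13 (I(z) = -8 + (3 + 6*3) = -8 + (3 + 18) = -8 + 21 = 13)
I((5*5)*3) + ((u(5)*1)*1)*136 = 13 + ((-1*5*1)*1)*136 = 13 + (-5*1*1)*136 = 13 - 5*1*136 = 13 - 5*136 = 13 - 680 = -667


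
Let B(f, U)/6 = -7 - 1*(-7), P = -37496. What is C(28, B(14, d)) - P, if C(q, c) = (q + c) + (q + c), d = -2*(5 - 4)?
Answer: 37552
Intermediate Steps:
d = -2 (d = -2*1 = -2)
B(f, U) = 0 (B(f, U) = 6*(-7 - 1*(-7)) = 6*(-7 + 7) = 6*0 = 0)
C(q, c) = 2*c + 2*q (C(q, c) = (c + q) + (c + q) = 2*c + 2*q)
C(28, B(14, d)) - P = (2*0 + 2*28) - 1*(-37496) = (0 + 56) + 37496 = 56 + 37496 = 37552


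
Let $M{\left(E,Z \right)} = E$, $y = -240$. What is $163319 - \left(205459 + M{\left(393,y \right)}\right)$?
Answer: $-42533$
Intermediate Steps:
$163319 - \left(205459 + M{\left(393,y \right)}\right) = 163319 - \left(205459 + 393\right) = 163319 - 205852 = -42533$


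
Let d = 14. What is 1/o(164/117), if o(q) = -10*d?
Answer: -1/140 ≈ -0.0071429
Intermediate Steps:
o(q) = -140 (o(q) = -10*14 = -140)
1/o(164/117) = 1/(-140) = -1/140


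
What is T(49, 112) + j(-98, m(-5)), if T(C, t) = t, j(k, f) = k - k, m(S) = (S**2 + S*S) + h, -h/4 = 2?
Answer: 112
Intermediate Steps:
h = -8 (h = -4*2 = -8)
m(S) = -8 + 2*S**2 (m(S) = (S**2 + S*S) - 8 = (S**2 + S**2) - 8 = 2*S**2 - 8 = -8 + 2*S**2)
j(k, f) = 0
T(49, 112) + j(-98, m(-5)) = 112 + 0 = 112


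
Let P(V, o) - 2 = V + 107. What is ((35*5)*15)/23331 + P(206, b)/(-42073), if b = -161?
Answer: 4909160/46743103 ≈ 0.10502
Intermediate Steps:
P(V, o) = 109 + V (P(V, o) = 2 + (V + 107) = 2 + (107 + V) = 109 + V)
((35*5)*15)/23331 + P(206, b)/(-42073) = ((35*5)*15)/23331 + (109 + 206)/(-42073) = (175*15)*(1/23331) + 315*(-1/42073) = 2625*(1/23331) - 315/42073 = 125/1111 - 315/42073 = 4909160/46743103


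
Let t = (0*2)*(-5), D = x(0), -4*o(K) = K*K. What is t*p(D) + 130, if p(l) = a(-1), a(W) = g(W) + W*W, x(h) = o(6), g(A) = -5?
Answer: 130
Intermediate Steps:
o(K) = -K²/4 (o(K) = -K*K/4 = -K²/4)
x(h) = -9 (x(h) = -¼*6² = -¼*36 = -9)
D = -9
t = 0 (t = 0*(-5) = 0)
a(W) = -5 + W² (a(W) = -5 + W*W = -5 + W²)
p(l) = -4 (p(l) = -5 + (-1)² = -5 + 1 = -4)
t*p(D) + 130 = 0*(-4) + 130 = 0 + 130 = 130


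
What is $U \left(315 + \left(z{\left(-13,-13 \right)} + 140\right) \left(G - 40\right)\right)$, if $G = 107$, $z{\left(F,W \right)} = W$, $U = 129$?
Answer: $1138296$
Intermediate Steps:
$U \left(315 + \left(z{\left(-13,-13 \right)} + 140\right) \left(G - 40\right)\right) = 129 \left(315 + \left(-13 + 140\right) \left(107 - 40\right)\right) = 129 \left(315 + 127 \cdot 67\right) = 129 \left(315 + 8509\right) = 129 \cdot 8824 = 1138296$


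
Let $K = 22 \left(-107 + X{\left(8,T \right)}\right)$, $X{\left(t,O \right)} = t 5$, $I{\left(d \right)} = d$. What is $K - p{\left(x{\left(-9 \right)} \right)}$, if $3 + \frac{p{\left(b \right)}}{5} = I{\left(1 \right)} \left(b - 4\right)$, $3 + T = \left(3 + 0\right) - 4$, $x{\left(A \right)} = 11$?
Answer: $-1494$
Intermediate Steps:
$T = -4$ ($T = -3 + \left(\left(3 + 0\right) - 4\right) = -3 + \left(3 - 4\right) = -3 - 1 = -4$)
$X{\left(t,O \right)} = 5 t$
$p{\left(b \right)} = -35 + 5 b$ ($p{\left(b \right)} = -15 + 5 \cdot 1 \left(b - 4\right) = -15 + 5 \cdot 1 \left(-4 + b\right) = -15 + 5 \left(-4 + b\right) = -15 + \left(-20 + 5 b\right) = -35 + 5 b$)
$K = -1474$ ($K = 22 \left(-107 + 5 \cdot 8\right) = 22 \left(-107 + 40\right) = 22 \left(-67\right) = -1474$)
$K - p{\left(x{\left(-9 \right)} \right)} = -1474 - \left(-35 + 5 \cdot 11\right) = -1474 - \left(-35 + 55\right) = -1474 - 20 = -1494$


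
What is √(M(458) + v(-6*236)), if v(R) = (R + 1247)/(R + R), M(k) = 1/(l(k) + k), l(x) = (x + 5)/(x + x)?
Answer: √5022285779433/9010716 ≈ 0.24871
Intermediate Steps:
l(x) = (5 + x)/(2*x) (l(x) = (5 + x)/((2*x)) = (5 + x)*(1/(2*x)) = (5 + x)/(2*x))
M(k) = 1/(k + (5 + k)/(2*k)) (M(k) = 1/((5 + k)/(2*k) + k) = 1/(k + (5 + k)/(2*k)))
v(R) = (1247 + R)/(2*R) (v(R) = (1247 + R)/((2*R)) = (1247 + R)*(1/(2*R)) = (1247 + R)/(2*R))
√(M(458) + v(-6*236)) = √(2*458/(5 + 458 + 2*458²) + (1247 - 6*236)/(2*((-6*236)))) = √(2*458/(5 + 458 + 2*209764) + (½)*(1247 - 1416)/(-1416)) = √(2*458/(5 + 458 + 419528) + (½)*(-1/1416)*(-169)) = √(2*458/419991 + 169/2832) = √(2*458*(1/419991) + 169/2832) = √(916/419991 + 169/2832) = √(24524197/396471504) = √5022285779433/9010716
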